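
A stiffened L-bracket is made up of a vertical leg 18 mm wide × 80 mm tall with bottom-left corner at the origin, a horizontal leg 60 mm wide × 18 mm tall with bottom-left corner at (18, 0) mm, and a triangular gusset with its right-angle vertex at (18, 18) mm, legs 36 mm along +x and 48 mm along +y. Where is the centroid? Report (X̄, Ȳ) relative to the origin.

X̄ = 26.81 mm, Ȳ = 28.57 mm

Part | A | x̄ᵢ | ȳᵢ | A·x̄ᵢ | A·ȳᵢ
vertical leg | 1440.00 | 9.00 | 40.00 | 12960.00 | 57600.00
horizontal leg | 1080.00 | 48.00 | 9.00 | 51840.00 | 9720.00
gusset | 864.00 | 30.00 | 34.00 | 25920.00 | 29376.00
Σ | 3384.00 |  |  | 90720.00 | 96696.00
X̄ = 90720.00 / 3384.00 = 26.81 mm
Ȳ = 96696.00 / 3384.00 = 28.57 mm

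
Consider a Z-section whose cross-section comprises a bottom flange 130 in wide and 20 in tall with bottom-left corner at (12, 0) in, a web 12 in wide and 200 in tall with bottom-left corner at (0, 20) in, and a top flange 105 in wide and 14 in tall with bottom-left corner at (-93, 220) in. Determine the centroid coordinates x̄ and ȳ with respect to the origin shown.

bottom flange: A = 130 × 20 = 2600.00, centroid at (77.00, 10.00).
web: A = 12 × 200 = 2400.00, centroid at (6.00, 120.00).
top flange: A = 105 × 14 = 1470.00, centroid at (-40.50, 227.00).
ΣA = 6470.00 in², ΣAx̄ = 155065.00 in³, ΣAȳ = 647690.00 in³.
x̄ = 155065.00/6470.00 = 23.97 in; ȳ = 647690.00/6470.00 = 100.11 in.

x̄ = 23.97 in, ȳ = 100.11 in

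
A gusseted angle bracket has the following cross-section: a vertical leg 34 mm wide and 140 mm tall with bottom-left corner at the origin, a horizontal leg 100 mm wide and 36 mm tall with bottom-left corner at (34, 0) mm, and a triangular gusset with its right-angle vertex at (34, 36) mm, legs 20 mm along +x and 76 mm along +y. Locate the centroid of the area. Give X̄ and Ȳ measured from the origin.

Part | A | x̄ᵢ | ȳᵢ | A·x̄ᵢ | A·ȳᵢ
vertical leg | 4760.00 | 17.00 | 70.00 | 80920.00 | 333200.00
horizontal leg | 3600.00 | 84.00 | 18.00 | 302400.00 | 64800.00
gusset | 760.00 | 40.67 | 61.33 | 30906.67 | 46613.33
Σ | 9120.00 |  |  | 414226.67 | 444613.33
X̄ = 414226.67 / 9120.00 = 45.42 mm
Ȳ = 444613.33 / 9120.00 = 48.75 mm

X̄ = 45.42 mm, Ȳ = 48.75 mm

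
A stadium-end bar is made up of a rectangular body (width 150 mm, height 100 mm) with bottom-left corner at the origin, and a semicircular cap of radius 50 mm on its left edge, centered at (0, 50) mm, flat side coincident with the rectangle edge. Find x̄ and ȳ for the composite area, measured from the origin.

x̄ = 55.04 mm, ȳ = 50.00 mm

rectangular body: A = 150 × 100 = 15000.00, centroid at (75.00, 50.00).
semicircular end: A = ½π·50² = 3926.99, centroid at (-21.22, 50.00).
ΣA = 18926.99 mm²
ΣAx̄ = (15000.00)(75.00) + (3926.99)(-21.22) = 1041666.67 mm³
ΣAȳ = (15000.00)(50.00) + (3926.99)(50.00) = 946349.54 mm³
x̄ = 1041666.67 / 18926.99 = 55.04 mm
ȳ = 946349.54 / 18926.99 = 50.00 mm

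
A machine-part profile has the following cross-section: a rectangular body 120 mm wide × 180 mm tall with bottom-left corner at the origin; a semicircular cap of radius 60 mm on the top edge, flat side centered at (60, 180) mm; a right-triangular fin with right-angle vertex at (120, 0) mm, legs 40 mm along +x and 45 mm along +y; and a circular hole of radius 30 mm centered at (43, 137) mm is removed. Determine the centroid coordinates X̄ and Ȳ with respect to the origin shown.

Part | A | x̄ᵢ | ȳᵢ | A·x̄ᵢ | A·ȳᵢ
rectangular body | 21600.00 | 60.00 | 90.00 | 1296000.00 | 1944000.00
semicircular top | 5654.87 | 60.00 | 205.46 | 339292.01 | 1161876.02
triangular fin | 900.00 | 133.33 | 15.00 | 120000.00 | 13500.00
hole | -2827.43 | 43.00 | 137.00 | -121579.64 | -387358.37
Σ | 25327.43 |  |  | 1633712.37 | 2732017.65
X̄ = 1633712.37 / 25327.43 = 64.50 mm
Ȳ = 2732017.65 / 25327.43 = 107.87 mm

X̄ = 64.50 mm, Ȳ = 107.87 mm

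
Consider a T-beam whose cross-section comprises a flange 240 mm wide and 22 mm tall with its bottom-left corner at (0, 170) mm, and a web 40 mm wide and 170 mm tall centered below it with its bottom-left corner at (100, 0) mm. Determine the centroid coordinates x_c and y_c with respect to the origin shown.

Part | A | x̄ᵢ | ȳᵢ | A·x̄ᵢ | A·ȳᵢ
web | 6800.00 | 120.00 | 85.00 | 816000.00 | 578000.00
flange | 5280.00 | 120.00 | 181.00 | 633600.00 | 955680.00
Σ | 12080.00 |  |  | 1449600.00 | 1533680.00
x_c = 1449600.00 / 12080.00 = 120.00 mm
y_c = 1533680.00 / 12080.00 = 126.96 mm

x_c = 120.00 mm, y_c = 126.96 mm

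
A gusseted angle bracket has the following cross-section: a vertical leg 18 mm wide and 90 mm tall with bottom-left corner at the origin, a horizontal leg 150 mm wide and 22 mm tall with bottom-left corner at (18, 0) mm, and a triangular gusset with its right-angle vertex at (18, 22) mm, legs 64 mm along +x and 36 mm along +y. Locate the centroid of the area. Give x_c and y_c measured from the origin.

x_c = 60.41 mm, y_c = 24.43 mm

vertical leg: A = 18 × 90 = 1620.00, centroid at (9.00, 45.00).
horizontal leg: A = 150 × 22 = 3300.00, centroid at (93.00, 11.00).
gusset: A = ½·64·36 = 1152.00, centroid at (39.33, 34.00).
ΣA = 6072.00 mm²
ΣAx_c = (1620.00)(9.00) + (3300.00)(93.00) + (1152.00)(39.33) = 366792.00 mm³
ΣAy_c = (1620.00)(45.00) + (3300.00)(11.00) + (1152.00)(34.00) = 148368.00 mm³
x_c = 366792.00 / 6072.00 = 60.41 mm
y_c = 148368.00 / 6072.00 = 24.43 mm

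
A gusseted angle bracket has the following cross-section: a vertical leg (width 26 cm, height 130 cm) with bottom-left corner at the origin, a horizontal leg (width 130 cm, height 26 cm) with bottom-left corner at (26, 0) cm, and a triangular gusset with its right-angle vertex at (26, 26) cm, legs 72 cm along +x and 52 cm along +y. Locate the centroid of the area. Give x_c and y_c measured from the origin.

Part | A | x̄ᵢ | ȳᵢ | A·x̄ᵢ | A·ȳᵢ
vertical leg | 3380.00 | 13.00 | 65.00 | 43940.00 | 219700.00
horizontal leg | 3380.00 | 91.00 | 13.00 | 307580.00 | 43940.00
gusset | 1872.00 | 50.00 | 43.33 | 93600.00 | 81120.00
Σ | 8632.00 |  |  | 445120.00 | 344760.00
x_c = 445120.00 / 8632.00 = 51.57 cm
y_c = 344760.00 / 8632.00 = 39.94 cm

x_c = 51.57 cm, y_c = 39.94 cm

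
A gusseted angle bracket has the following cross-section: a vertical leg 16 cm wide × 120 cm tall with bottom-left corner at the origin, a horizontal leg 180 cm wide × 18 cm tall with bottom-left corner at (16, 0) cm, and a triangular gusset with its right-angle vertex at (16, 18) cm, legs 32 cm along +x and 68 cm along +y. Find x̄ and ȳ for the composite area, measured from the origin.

vertical leg: A = 16 × 120 = 1920.00, centroid at (8.00, 60.00).
horizontal leg: A = 180 × 18 = 3240.00, centroid at (106.00, 9.00).
gusset: A = ½·32·68 = 1088.00, centroid at (26.67, 40.67).
ΣA = 6248.00 cm²
ΣAx̄ = (1920.00)(8.00) + (3240.00)(106.00) + (1088.00)(26.67) = 387813.33 cm³
ΣAȳ = (1920.00)(60.00) + (3240.00)(9.00) + (1088.00)(40.67) = 188605.33 cm³
x̄ = 387813.33 / 6248.00 = 62.07 cm
ȳ = 188605.33 / 6248.00 = 30.19 cm

x̄ = 62.07 cm, ȳ = 30.19 cm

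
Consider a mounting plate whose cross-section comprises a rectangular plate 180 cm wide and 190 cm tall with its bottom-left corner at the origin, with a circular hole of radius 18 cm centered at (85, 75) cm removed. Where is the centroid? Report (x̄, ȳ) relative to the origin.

x̄ = 90.15 cm, ȳ = 95.61 cm

Part | A | x̄ᵢ | ȳᵢ | A·x̄ᵢ | A·ȳᵢ
plate | 34200.00 | 90.00 | 95.00 | 3078000.00 | 3249000.00
hole | -1017.88 | 85.00 | 75.00 | -86519.46 | -76340.70
Σ | 33182.12 |  |  | 2991480.54 | 3172659.30
x̄ = 2991480.54 / 33182.12 = 90.15 cm
ȳ = 3172659.30 / 33182.12 = 95.61 cm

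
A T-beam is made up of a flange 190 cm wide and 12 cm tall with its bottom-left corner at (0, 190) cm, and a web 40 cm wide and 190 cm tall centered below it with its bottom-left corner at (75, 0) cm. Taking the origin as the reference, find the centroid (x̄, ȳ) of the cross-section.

Part | A | x̄ᵢ | ȳᵢ | A·x̄ᵢ | A·ȳᵢ
web | 7600.00 | 95.00 | 95.00 | 722000.00 | 722000.00
flange | 2280.00 | 95.00 | 196.00 | 216600.00 | 446880.00
Σ | 9880.00 |  |  | 938600.00 | 1168880.00
x̄ = 938600.00 / 9880.00 = 95.00 cm
ȳ = 1168880.00 / 9880.00 = 118.31 cm

x̄ = 95.00 cm, ȳ = 118.31 cm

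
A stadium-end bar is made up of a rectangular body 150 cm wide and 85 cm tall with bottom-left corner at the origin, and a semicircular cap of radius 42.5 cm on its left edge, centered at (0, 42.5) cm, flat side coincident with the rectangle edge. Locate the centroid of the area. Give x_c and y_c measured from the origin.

x_c = 58.06 cm, y_c = 42.50 cm

rectangular body: A = 150 × 85 = 12750.00, centroid at (75.00, 42.50).
semicircular end: A = ½π·42.5² = 2837.25, centroid at (-18.04, 42.50).
ΣA = 15587.25 cm²
ΣAx_c = (12750.00)(75.00) + (2837.25)(-18.04) = 905072.92 cm³
ΣAy_c = (12750.00)(42.50) + (2837.25)(42.50) = 662458.16 cm³
x_c = 905072.92 / 15587.25 = 58.06 cm
y_c = 662458.16 / 15587.25 = 42.50 cm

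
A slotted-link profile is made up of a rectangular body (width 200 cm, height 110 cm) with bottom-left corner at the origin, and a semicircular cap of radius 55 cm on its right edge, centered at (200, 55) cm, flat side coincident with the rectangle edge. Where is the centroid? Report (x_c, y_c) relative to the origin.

Part | A | x̄ᵢ | ȳᵢ | A·x̄ᵢ | A·ȳᵢ
rectangular body | 22000.00 | 100.00 | 55.00 | 2200000.00 | 1210000.00
semicircular end | 4751.66 | 223.34 | 55.00 | 1061248.44 | 261341.24
Σ | 26751.66 |  |  | 3261248.44 | 1471341.24
x_c = 3261248.44 / 26751.66 = 121.91 cm
y_c = 1471341.24 / 26751.66 = 55.00 cm

x_c = 121.91 cm, y_c = 55.00 cm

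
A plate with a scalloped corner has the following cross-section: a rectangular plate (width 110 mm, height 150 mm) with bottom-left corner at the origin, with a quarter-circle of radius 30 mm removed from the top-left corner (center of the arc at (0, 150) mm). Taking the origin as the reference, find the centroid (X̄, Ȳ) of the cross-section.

Part | A | x̄ᵢ | ȳᵢ | A·x̄ᵢ | A·ȳᵢ
plate | 16500.00 | 55.00 | 75.00 | 907500.00 | 1237500.00
removed quarter-circle | -706.86 | 12.73 | 137.27 | -9000.00 | -97028.75
Σ | 15793.14 |  |  | 898500.00 | 1140471.25
X̄ = 898500.00 / 15793.14 = 56.89 mm
Ȳ = 1140471.25 / 15793.14 = 72.21 mm

X̄ = 56.89 mm, Ȳ = 72.21 mm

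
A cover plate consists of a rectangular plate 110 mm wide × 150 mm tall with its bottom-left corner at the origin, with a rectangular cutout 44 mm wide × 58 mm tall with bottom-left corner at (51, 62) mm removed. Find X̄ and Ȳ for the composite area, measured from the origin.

X̄ = 51.71 mm, Ȳ = 72.07 mm

plate: A = 110 × 150 = 16500.00, centroid at (55.00, 75.00).
hole: A = −(44 × 58) = -2552.00, centroid at (73.00, 91.00).
ΣA = 13948.00 mm², ΣAX̄ = 721204.00 mm³, ΣAȲ = 1005268.00 mm³.
X̄ = 721204.00/13948.00 = 51.71 mm; Ȳ = 1005268.00/13948.00 = 72.07 mm.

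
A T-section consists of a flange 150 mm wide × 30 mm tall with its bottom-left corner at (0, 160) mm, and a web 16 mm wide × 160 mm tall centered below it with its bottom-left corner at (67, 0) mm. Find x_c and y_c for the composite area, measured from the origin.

x_c = 75.00 mm, y_c = 140.55 mm

web: A = 16 × 160 = 2560.00, centroid at (75.00, 80.00).
flange: A = 150 × 30 = 4500.00, centroid at (75.00, 175.00).
ΣA = 7060.00 mm²
ΣAx_c = (2560.00)(75.00) + (4500.00)(75.00) = 529500.00 mm³
ΣAy_c = (2560.00)(80.00) + (4500.00)(175.00) = 992300.00 mm³
x_c = 529500.00 / 7060.00 = 75.00 mm
y_c = 992300.00 / 7060.00 = 140.55 mm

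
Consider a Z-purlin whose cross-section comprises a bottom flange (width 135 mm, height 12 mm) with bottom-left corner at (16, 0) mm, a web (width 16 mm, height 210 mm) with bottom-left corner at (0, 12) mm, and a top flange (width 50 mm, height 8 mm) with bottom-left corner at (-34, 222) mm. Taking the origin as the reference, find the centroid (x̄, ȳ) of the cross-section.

bottom flange: A = 135 × 12 = 1620.00, centroid at (83.50, 6.00).
web: A = 16 × 210 = 3360.00, centroid at (8.00, 117.00).
top flange: A = 50 × 8 = 400.00, centroid at (-9.00, 226.00).
ΣA = 5380.00 mm²
ΣAx̄ = (1620.00)(83.50) + (3360.00)(8.00) + (400.00)(-9.00) = 158550.00 mm³
ΣAȳ = (1620.00)(6.00) + (3360.00)(117.00) + (400.00)(226.00) = 493240.00 mm³
x̄ = 158550.00 / 5380.00 = 29.47 mm
ȳ = 493240.00 / 5380.00 = 91.68 mm

x̄ = 29.47 mm, ȳ = 91.68 mm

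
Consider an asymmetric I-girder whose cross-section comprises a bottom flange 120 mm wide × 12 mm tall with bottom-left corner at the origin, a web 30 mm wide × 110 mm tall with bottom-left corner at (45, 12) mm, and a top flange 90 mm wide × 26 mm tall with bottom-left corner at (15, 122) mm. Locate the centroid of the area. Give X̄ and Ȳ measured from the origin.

X̄ = 60.00 mm, Ȳ = 77.07 mm

bottom flange: A = 120 × 12 = 1440.00, centroid at (60.00, 6.00).
web: A = 30 × 110 = 3300.00, centroid at (60.00, 67.00).
top flange: A = 90 × 26 = 2340.00, centroid at (60.00, 135.00).
ΣA = 7080.00 mm²
ΣAX̄ = (1440.00)(60.00) + (3300.00)(60.00) + (2340.00)(60.00) = 424800.00 mm³
ΣAȲ = (1440.00)(6.00) + (3300.00)(67.00) + (2340.00)(135.00) = 545640.00 mm³
X̄ = 424800.00 / 7080.00 = 60.00 mm
Ȳ = 545640.00 / 7080.00 = 77.07 mm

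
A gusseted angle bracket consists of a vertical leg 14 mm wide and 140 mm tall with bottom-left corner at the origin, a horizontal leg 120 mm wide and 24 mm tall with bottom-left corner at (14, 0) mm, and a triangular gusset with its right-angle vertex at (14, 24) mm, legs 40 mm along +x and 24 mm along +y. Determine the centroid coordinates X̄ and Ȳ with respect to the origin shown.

vertical leg: A = 14 × 140 = 1960.00, centroid at (7.00, 70.00).
horizontal leg: A = 120 × 24 = 2880.00, centroid at (74.00, 12.00).
gusset: A = ½·40·24 = 480.00, centroid at (27.33, 32.00).
ΣA = 5320.00 mm², ΣAX̄ = 239960.00 mm³, ΣAȲ = 187120.00 mm³.
X̄ = 239960.00/5320.00 = 45.11 mm; Ȳ = 187120.00/5320.00 = 35.17 mm.

X̄ = 45.11 mm, Ȳ = 35.17 mm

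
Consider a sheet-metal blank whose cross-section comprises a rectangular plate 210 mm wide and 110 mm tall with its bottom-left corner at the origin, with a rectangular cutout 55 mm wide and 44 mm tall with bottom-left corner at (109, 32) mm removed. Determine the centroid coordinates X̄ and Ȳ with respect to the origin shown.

plate: A = 210 × 110 = 23100.00, centroid at (105.00, 55.00).
hole: A = −(55 × 44) = -2420.00, centroid at (136.50, 54.00).
ΣA = 20680.00 mm²
ΣAX̄ = (23100.00)(105.00) + (-2420.00)(136.50) = 2095170.00 mm³
ΣAȲ = (23100.00)(55.00) + (-2420.00)(54.00) = 1139820.00 mm³
X̄ = 2095170.00 / 20680.00 = 101.31 mm
Ȳ = 1139820.00 / 20680.00 = 55.12 mm

X̄ = 101.31 mm, Ȳ = 55.12 mm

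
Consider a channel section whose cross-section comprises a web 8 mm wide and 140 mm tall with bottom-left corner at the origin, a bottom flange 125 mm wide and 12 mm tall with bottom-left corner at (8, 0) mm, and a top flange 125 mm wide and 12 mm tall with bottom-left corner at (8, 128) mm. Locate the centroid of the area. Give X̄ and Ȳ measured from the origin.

X̄ = 52.42 mm, Ȳ = 70.00 mm

Part | A | x̄ᵢ | ȳᵢ | A·x̄ᵢ | A·ȳᵢ
web | 1120.00 | 4.00 | 70.00 | 4480.00 | 78400.00
bottom flange | 1500.00 | 70.50 | 6.00 | 105750.00 | 9000.00
top flange | 1500.00 | 70.50 | 134.00 | 105750.00 | 201000.00
Σ | 4120.00 |  |  | 215980.00 | 288400.00
X̄ = 215980.00 / 4120.00 = 52.42 mm
Ȳ = 288400.00 / 4120.00 = 70.00 mm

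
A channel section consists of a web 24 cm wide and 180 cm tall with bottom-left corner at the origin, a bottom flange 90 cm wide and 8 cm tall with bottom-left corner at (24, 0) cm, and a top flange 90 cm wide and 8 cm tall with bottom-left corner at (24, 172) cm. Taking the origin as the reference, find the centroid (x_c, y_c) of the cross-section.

web: A = 24 × 180 = 4320.00, centroid at (12.00, 90.00).
bottom flange: A = 90 × 8 = 720.00, centroid at (69.00, 4.00).
top flange: A = 90 × 8 = 720.00, centroid at (69.00, 176.00).
ΣA = 5760.00 cm²
ΣAx_c = (4320.00)(12.00) + (720.00)(69.00) + (720.00)(69.00) = 151200.00 cm³
ΣAy_c = (4320.00)(90.00) + (720.00)(4.00) + (720.00)(176.00) = 518400.00 cm³
x_c = 151200.00 / 5760.00 = 26.25 cm
y_c = 518400.00 / 5760.00 = 90.00 cm

x_c = 26.25 cm, y_c = 90.00 cm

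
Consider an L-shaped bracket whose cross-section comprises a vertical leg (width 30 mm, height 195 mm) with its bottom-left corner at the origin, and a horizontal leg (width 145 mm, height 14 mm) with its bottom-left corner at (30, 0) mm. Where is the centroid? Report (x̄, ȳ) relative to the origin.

vertical leg: A = 30 × 195 = 5850.00, centroid at (15.00, 97.50).
horizontal leg: A = 145 × 14 = 2030.00, centroid at (102.50, 7.00).
ΣA = 7880.00 mm²
ΣAx̄ = (5850.00)(15.00) + (2030.00)(102.50) = 295825.00 mm³
ΣAȳ = (5850.00)(97.50) + (2030.00)(7.00) = 584585.00 mm³
x̄ = 295825.00 / 7880.00 = 37.54 mm
ȳ = 584585.00 / 7880.00 = 74.19 mm

x̄ = 37.54 mm, ȳ = 74.19 mm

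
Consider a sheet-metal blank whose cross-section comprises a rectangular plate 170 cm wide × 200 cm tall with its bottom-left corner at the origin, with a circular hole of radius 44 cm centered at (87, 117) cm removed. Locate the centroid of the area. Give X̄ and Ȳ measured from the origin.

X̄ = 84.56 cm, Ȳ = 96.30 cm

plate: A = 170 × 200 = 34000.00, centroid at (85.00, 100.00).
hole: A = −π·44² = -6082.12, centroid at (87.00, 117.00).
ΣA = 27917.88 cm², ΣAX̄ = 2360855.27 cm³, ΣAȲ = 2688391.56 cm³.
X̄ = 2360855.27/27917.88 = 84.56 cm; Ȳ = 2688391.56/27917.88 = 96.30 cm.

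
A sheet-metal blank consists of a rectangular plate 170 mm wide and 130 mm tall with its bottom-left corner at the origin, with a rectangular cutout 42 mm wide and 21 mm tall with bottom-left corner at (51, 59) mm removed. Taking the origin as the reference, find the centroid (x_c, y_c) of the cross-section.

x_c = 85.54 mm, y_c = 64.81 mm

plate: A = 170 × 130 = 22100.00, centroid at (85.00, 65.00).
hole: A = −(42 × 21) = -882.00, centroid at (72.00, 69.50).
ΣA = 21218.00 mm², ΣAx_c = 1814996.00 mm³, ΣAy_c = 1375201.00 mm³.
x_c = 1814996.00/21218.00 = 85.54 mm; y_c = 1375201.00/21218.00 = 64.81 mm.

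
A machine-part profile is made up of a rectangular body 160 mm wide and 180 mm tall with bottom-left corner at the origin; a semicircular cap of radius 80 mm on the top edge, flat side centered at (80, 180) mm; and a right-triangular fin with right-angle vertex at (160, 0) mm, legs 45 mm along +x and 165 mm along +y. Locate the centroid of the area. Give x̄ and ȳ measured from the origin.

rectangular body: A = 160 × 180 = 28800.00, centroid at (80.00, 90.00).
semicircular top: A = ½π·80² = 10053.10, centroid at (80.00, 213.95).
triangular fin: A = ½·45·165 = 3712.50, centroid at (175.00, 55.00).
ΣA = 42565.60 mm², ΣAx̄ = 3757935.22 mm³, ΣAȳ = 4947078.20 mm³.
x̄ = 3757935.22/42565.60 = 88.29 mm; ȳ = 4947078.20/42565.60 = 116.22 mm.

x̄ = 88.29 mm, ȳ = 116.22 mm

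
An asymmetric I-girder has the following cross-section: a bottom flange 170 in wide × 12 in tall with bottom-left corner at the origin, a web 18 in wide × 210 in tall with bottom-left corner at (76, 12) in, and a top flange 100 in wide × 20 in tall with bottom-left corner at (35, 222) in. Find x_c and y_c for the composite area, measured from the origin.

x_c = 85.00 in, y_c = 117.46 in

bottom flange: A = 170 × 12 = 2040.00, centroid at (85.00, 6.00).
web: A = 18 × 210 = 3780.00, centroid at (85.00, 117.00).
top flange: A = 100 × 20 = 2000.00, centroid at (85.00, 232.00).
ΣA = 7820.00 in²
ΣAx_c = (2040.00)(85.00) + (3780.00)(85.00) + (2000.00)(85.00) = 664700.00 in³
ΣAy_c = (2040.00)(6.00) + (3780.00)(117.00) + (2000.00)(232.00) = 918500.00 in³
x_c = 664700.00 / 7820.00 = 85.00 in
y_c = 918500.00 / 7820.00 = 117.46 in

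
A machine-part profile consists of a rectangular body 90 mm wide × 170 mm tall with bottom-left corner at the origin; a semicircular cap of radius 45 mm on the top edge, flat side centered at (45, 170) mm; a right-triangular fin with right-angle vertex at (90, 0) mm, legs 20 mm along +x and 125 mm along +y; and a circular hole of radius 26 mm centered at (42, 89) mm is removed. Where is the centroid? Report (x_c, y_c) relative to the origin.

x_c = 49.03 mm, y_c = 100.25 mm

Part | A | x̄ᵢ | ȳᵢ | A·x̄ᵢ | A·ȳᵢ
rectangular body | 15300.00 | 45.00 | 85.00 | 688500.00 | 1300500.00
semicircular top | 3180.86 | 45.00 | 189.10 | 143138.82 | 601496.64
triangular fin | 1250.00 | 96.67 | 41.67 | 120833.33 | 52083.33
hole | -2123.72 | 42.00 | 89.00 | -89196.10 | -189010.78
Σ | 17607.15 |  |  | 863276.05 | 1765069.19
x_c = 863276.05 / 17607.15 = 49.03 mm
y_c = 1765069.19 / 17607.15 = 100.25 mm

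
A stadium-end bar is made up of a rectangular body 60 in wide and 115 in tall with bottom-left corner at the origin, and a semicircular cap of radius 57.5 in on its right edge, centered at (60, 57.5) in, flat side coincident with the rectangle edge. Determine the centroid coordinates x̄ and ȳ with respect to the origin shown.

rectangular body: A = 60 × 115 = 6900.00, centroid at (30.00, 57.50).
semicircular end: A = ½π·57.5² = 5193.45, centroid at (84.40, 57.50).
ΣA = 12093.45 in², ΣAx̄ = 645346.30 in³, ΣAȳ = 695373.11 in³.
x̄ = 645346.30/12093.45 = 53.36 in; ȳ = 695373.11/12093.45 = 57.50 in.

x̄ = 53.36 in, ȳ = 57.50 in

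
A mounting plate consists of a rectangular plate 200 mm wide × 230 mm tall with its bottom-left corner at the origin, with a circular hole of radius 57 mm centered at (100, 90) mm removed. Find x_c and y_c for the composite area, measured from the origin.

plate: A = 200 × 230 = 46000.00, centroid at (100.00, 115.00).
hole: A = −π·57² = -10207.03, centroid at (100.00, 90.00).
ΣA = 35792.97 mm², ΣAx_c = 3579296.55 mm³, ΣAy_c = 4371366.89 mm³.
x_c = 3579296.55/35792.97 = 100.00 mm; y_c = 4371366.89/35792.97 = 122.13 mm.

x_c = 100.00 mm, y_c = 122.13 mm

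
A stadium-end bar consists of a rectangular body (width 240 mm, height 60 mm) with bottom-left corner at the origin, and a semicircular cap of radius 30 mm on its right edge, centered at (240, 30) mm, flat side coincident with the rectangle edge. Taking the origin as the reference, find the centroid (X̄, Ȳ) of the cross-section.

Part | A | x̄ᵢ | ȳᵢ | A·x̄ᵢ | A·ȳᵢ
rectangular body | 14400.00 | 120.00 | 30.00 | 1728000.00 | 432000.00
semicircular end | 1413.72 | 252.73 | 30.00 | 357292.01 | 42411.50
Σ | 15813.72 |  |  | 2085292.01 | 474411.50
X̄ = 2085292.01 / 15813.72 = 131.87 mm
Ȳ = 474411.50 / 15813.72 = 30.00 mm

X̄ = 131.87 mm, Ȳ = 30.00 mm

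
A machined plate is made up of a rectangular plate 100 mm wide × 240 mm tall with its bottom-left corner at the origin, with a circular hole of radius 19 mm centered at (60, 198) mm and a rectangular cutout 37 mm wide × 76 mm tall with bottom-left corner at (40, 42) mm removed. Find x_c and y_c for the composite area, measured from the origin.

x_c = 48.24 mm, y_c = 121.20 mm

plate: A = 100 × 240 = 24000.00, centroid at (50.00, 120.00).
hole 1: A = −π·19² = -1134.11, centroid at (60.00, 198.00).
hole 2: A = −(37 × 76) = -2812.00, centroid at (58.50, 80.00).
ΣA = 20053.89 mm²
ΣAx_c = (24000.00)(50.00) + (-1134.11)(60.00) + (-2812.00)(58.50) = 967451.10 mm³
ΣAy_c = (24000.00)(120.00) + (-1134.11)(198.00) + (-2812.00)(80.00) = 2430485.24 mm³
x_c = 967451.10 / 20053.89 = 48.24 mm
y_c = 2430485.24 / 20053.89 = 121.20 mm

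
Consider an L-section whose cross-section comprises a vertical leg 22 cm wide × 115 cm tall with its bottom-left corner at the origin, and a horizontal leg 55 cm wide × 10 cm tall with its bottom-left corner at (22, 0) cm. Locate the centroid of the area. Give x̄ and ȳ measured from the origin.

x̄ = 17.88 cm, ȳ = 48.12 cm

Part | A | x̄ᵢ | ȳᵢ | A·x̄ᵢ | A·ȳᵢ
vertical leg | 2530.00 | 11.00 | 57.50 | 27830.00 | 145475.00
horizontal leg | 550.00 | 49.50 | 5.00 | 27225.00 | 2750.00
Σ | 3080.00 |  |  | 55055.00 | 148225.00
x̄ = 55055.00 / 3080.00 = 17.88 cm
ȳ = 148225.00 / 3080.00 = 48.12 cm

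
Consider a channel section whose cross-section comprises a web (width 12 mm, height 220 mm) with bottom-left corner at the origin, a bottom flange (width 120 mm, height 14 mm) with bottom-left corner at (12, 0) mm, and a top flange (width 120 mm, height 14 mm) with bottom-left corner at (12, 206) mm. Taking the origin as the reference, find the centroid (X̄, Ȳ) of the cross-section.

web: A = 12 × 220 = 2640.00, centroid at (6.00, 110.00).
bottom flange: A = 120 × 14 = 1680.00, centroid at (72.00, 7.00).
top flange: A = 120 × 14 = 1680.00, centroid at (72.00, 213.00).
ΣA = 6000.00 mm²
ΣAX̄ = (2640.00)(6.00) + (1680.00)(72.00) + (1680.00)(72.00) = 257760.00 mm³
ΣAȲ = (2640.00)(110.00) + (1680.00)(7.00) + (1680.00)(213.00) = 660000.00 mm³
X̄ = 257760.00 / 6000.00 = 42.96 mm
Ȳ = 660000.00 / 6000.00 = 110.00 mm

X̄ = 42.96 mm, Ȳ = 110.00 mm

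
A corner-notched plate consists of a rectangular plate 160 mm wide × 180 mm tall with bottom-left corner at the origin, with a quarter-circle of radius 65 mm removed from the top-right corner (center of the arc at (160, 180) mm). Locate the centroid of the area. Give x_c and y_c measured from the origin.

x_c = 73.17 mm, y_c = 81.87 mm

plate: A = 160 × 180 = 28800.00, centroid at (80.00, 90.00).
removed quarter-circle: A = −¼π·65² = -3318.31, centroid at (132.41, 152.41).
ΣA = 25481.69 mm²
ΣAx_c = (28800.00)(80.00) + (-3318.31)(132.41) = 1864612.51 mm³
ΣAy_c = (28800.00)(90.00) + (-3318.31)(152.41) = 2086246.36 mm³
x_c = 1864612.51 / 25481.69 = 73.17 mm
y_c = 2086246.36 / 25481.69 = 81.87 mm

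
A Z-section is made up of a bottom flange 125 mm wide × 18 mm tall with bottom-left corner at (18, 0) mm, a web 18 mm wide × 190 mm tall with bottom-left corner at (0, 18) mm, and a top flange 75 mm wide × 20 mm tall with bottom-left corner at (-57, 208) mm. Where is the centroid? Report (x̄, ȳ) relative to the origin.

x̄ = 25.47 mm, ȳ = 102.33 mm

bottom flange: A = 125 × 18 = 2250.00, centroid at (80.50, 9.00).
web: A = 18 × 190 = 3420.00, centroid at (9.00, 113.00).
top flange: A = 75 × 20 = 1500.00, centroid at (-19.50, 218.00).
ΣA = 7170.00 mm², ΣAx̄ = 182655.00 mm³, ΣAȳ = 733710.00 mm³.
x̄ = 182655.00/7170.00 = 25.47 mm; ȳ = 733710.00/7170.00 = 102.33 mm.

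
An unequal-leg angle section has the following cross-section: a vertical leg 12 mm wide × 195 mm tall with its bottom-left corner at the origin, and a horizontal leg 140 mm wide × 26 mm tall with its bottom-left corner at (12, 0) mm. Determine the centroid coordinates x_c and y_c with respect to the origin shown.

x_c = 52.26 mm, y_c = 46.07 mm

Part | A | x̄ᵢ | ȳᵢ | A·x̄ᵢ | A·ȳᵢ
vertical leg | 2340.00 | 6.00 | 97.50 | 14040.00 | 228150.00
horizontal leg | 3640.00 | 82.00 | 13.00 | 298480.00 | 47320.00
Σ | 5980.00 |  |  | 312520.00 | 275470.00
x_c = 312520.00 / 5980.00 = 52.26 mm
y_c = 275470.00 / 5980.00 = 46.07 mm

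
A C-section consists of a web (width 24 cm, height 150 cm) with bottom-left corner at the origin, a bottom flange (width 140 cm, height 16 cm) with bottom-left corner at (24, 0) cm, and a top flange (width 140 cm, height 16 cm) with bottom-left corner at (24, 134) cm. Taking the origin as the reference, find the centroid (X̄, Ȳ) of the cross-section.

X̄ = 57.47 cm, Ȳ = 75.00 cm

web: A = 24 × 150 = 3600.00, centroid at (12.00, 75.00).
bottom flange: A = 140 × 16 = 2240.00, centroid at (94.00, 8.00).
top flange: A = 140 × 16 = 2240.00, centroid at (94.00, 142.00).
ΣA = 8080.00 cm², ΣAX̄ = 464320.00 cm³, ΣAȲ = 606000.00 cm³.
X̄ = 464320.00/8080.00 = 57.47 cm; Ȳ = 606000.00/8080.00 = 75.00 cm.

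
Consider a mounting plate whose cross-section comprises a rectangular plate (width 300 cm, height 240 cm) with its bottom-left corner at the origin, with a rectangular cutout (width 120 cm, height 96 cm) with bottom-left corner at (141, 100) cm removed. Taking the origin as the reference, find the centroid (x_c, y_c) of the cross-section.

x_c = 140.29 cm, y_c = 114.67 cm

Part | A | x̄ᵢ | ȳᵢ | A·x̄ᵢ | A·ȳᵢ
plate | 72000.00 | 150.00 | 120.00 | 10800000.00 | 8640000.00
hole | -11520.00 | 201.00 | 148.00 | -2315520.00 | -1704960.00
Σ | 60480.00 |  |  | 8484480.00 | 6935040.00
x_c = 8484480.00 / 60480.00 = 140.29 cm
y_c = 6935040.00 / 60480.00 = 114.67 cm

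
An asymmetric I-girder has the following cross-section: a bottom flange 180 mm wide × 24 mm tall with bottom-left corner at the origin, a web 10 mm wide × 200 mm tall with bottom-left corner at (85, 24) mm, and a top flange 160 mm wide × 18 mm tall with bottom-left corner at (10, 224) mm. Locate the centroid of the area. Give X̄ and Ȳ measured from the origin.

bottom flange: A = 180 × 24 = 4320.00, centroid at (90.00, 12.00).
web: A = 10 × 200 = 2000.00, centroid at (90.00, 124.00).
top flange: A = 160 × 18 = 2880.00, centroid at (90.00, 233.00).
ΣA = 9200.00 mm², ΣAX̄ = 828000.00 mm³, ΣAȲ = 970880.00 mm³.
X̄ = 828000.00/9200.00 = 90.00 mm; Ȳ = 970880.00/9200.00 = 105.53 mm.

X̄ = 90.00 mm, Ȳ = 105.53 mm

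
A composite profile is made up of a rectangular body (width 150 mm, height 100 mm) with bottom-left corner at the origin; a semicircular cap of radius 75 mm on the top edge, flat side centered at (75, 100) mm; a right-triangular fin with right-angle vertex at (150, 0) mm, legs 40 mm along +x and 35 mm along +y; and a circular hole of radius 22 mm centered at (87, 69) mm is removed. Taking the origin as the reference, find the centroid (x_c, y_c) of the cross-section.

rectangular body: A = 150 × 100 = 15000.00, centroid at (75.00, 50.00).
semicircular top: A = ½π·75² = 8835.73, centroid at (75.00, 131.83).
triangular fin: A = ½·40·35 = 700.00, centroid at (163.33, 11.67).
hole: A = −π·22² = -1520.53, centroid at (87.00, 69.00).
ΣA = 23015.20 mm², ΣAx_c = 1769726.85 mm³, ΣAy_c = 1818072.97 mm³.
x_c = 1769726.85/23015.20 = 76.89 mm; y_c = 1818072.97/23015.20 = 78.99 mm.

x_c = 76.89 mm, y_c = 78.99 mm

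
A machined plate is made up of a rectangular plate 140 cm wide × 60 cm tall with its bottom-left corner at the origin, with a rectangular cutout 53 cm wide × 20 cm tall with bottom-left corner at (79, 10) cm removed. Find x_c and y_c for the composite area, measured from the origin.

x_c = 64.87 cm, y_c = 31.44 cm

plate: A = 140 × 60 = 8400.00, centroid at (70.00, 30.00).
hole: A = −(53 × 20) = -1060.00, centroid at (105.50, 20.00).
ΣA = 7340.00 cm², ΣAx_c = 476170.00 cm³, ΣAy_c = 230800.00 cm³.
x_c = 476170.00/7340.00 = 64.87 cm; y_c = 230800.00/7340.00 = 31.44 cm.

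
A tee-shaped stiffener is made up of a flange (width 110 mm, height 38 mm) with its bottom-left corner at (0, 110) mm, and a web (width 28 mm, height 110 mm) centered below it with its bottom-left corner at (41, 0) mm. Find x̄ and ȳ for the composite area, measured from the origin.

web: A = 28 × 110 = 3080.00, centroid at (55.00, 55.00).
flange: A = 110 × 38 = 4180.00, centroid at (55.00, 129.00).
ΣA = 7260.00 mm², ΣAx̄ = 399300.00 mm³, ΣAȳ = 708620.00 mm³.
x̄ = 399300.00/7260.00 = 55.00 mm; ȳ = 708620.00/7260.00 = 97.61 mm.

x̄ = 55.00 mm, ȳ = 97.61 mm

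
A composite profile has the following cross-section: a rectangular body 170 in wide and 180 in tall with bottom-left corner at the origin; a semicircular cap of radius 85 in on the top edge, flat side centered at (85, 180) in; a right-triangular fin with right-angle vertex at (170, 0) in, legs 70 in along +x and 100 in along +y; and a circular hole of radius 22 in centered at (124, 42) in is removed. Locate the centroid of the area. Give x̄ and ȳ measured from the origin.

rectangular body: A = 170 × 180 = 30600.00, centroid at (85.00, 90.00).
semicircular top: A = ½π·85² = 11349.00, centroid at (85.00, 216.08).
triangular fin: A = ½·70·100 = 3500.00, centroid at (193.33, 33.33).
hole: A = −π·22² = -1520.53, centroid at (124.00, 42.00).
ΣA = 43928.47 in²
ΣAx̄ = (30600.00)(85.00) + (11349.00)(85.00) + (3500.00)(193.33) + (-1520.53)(124.00) = 4053786.14 in³
ΣAȳ = (30600.00)(90.00) + (11349.00)(216.08) + (3500.00)(33.33) + (-1520.53)(42.00) = 5259041.66 in³
x̄ = 4053786.14 / 43928.47 = 92.28 in
ȳ = 5259041.66 / 43928.47 = 119.72 in

x̄ = 92.28 in, ȳ = 119.72 in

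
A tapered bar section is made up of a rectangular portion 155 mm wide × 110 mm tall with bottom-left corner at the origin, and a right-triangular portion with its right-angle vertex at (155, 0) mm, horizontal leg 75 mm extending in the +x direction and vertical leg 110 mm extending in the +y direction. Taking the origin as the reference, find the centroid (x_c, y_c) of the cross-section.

x_c = 97.47 mm, y_c = 51.43 mm

rectangular portion: A = 155 × 110 = 17050.00, centroid at (77.50, 55.00).
triangular portion: A = ½·75·110 = 4125.00, centroid at (180.00, 36.67).
ΣA = 21175.00 mm², ΣAx_c = 2063875.00 mm³, ΣAy_c = 1089000.00 mm³.
x_c = 2063875.00/21175.00 = 97.47 mm; y_c = 1089000.00/21175.00 = 51.43 mm.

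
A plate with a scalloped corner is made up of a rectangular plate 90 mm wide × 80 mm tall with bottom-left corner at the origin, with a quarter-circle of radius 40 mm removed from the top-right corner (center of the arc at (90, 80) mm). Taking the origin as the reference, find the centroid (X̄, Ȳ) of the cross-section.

plate: A = 90 × 80 = 7200.00, centroid at (45.00, 40.00).
removed quarter-circle: A = −¼π·40² = -1256.64, centroid at (73.02, 63.02).
ΣA = 5943.36 mm²
ΣAX̄ = (7200.00)(45.00) + (-1256.64)(73.02) = 232236.00 mm³
ΣAȲ = (7200.00)(40.00) + (-1256.64)(63.02) = 208802.37 mm³
X̄ = 232236.00 / 5943.36 = 39.07 mm
Ȳ = 208802.37 / 5943.36 = 35.13 mm

X̄ = 39.07 mm, Ȳ = 35.13 mm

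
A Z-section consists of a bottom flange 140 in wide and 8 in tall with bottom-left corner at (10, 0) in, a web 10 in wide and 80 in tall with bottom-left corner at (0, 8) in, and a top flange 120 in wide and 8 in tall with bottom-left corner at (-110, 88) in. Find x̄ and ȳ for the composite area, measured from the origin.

bottom flange: A = 140 × 8 = 1120.00, centroid at (80.00, 4.00).
web: A = 10 × 80 = 800.00, centroid at (5.00, 48.00).
top flange: A = 120 × 8 = 960.00, centroid at (-50.00, 92.00).
ΣA = 2880.00 in²
ΣAx̄ = (1120.00)(80.00) + (800.00)(5.00) + (960.00)(-50.00) = 45600.00 in³
ΣAȳ = (1120.00)(4.00) + (800.00)(48.00) + (960.00)(92.00) = 131200.00 in³
x̄ = 45600.00 / 2880.00 = 15.83 in
ȳ = 131200.00 / 2880.00 = 45.56 in

x̄ = 15.83 in, ȳ = 45.56 in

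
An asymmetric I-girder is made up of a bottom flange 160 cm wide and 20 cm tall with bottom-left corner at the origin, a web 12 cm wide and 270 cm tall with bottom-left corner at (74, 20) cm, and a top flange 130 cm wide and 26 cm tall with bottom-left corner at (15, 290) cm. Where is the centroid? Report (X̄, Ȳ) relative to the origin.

bottom flange: A = 160 × 20 = 3200.00, centroid at (80.00, 10.00).
web: A = 12 × 270 = 3240.00, centroid at (80.00, 155.00).
top flange: A = 130 × 26 = 3380.00, centroid at (80.00, 303.00).
ΣA = 9820.00 cm², ΣAX̄ = 785600.00 cm³, ΣAȲ = 1558340.00 cm³.
X̄ = 785600.00/9820.00 = 80.00 cm; Ȳ = 1558340.00/9820.00 = 158.69 cm.

X̄ = 80.00 cm, Ȳ = 158.69 cm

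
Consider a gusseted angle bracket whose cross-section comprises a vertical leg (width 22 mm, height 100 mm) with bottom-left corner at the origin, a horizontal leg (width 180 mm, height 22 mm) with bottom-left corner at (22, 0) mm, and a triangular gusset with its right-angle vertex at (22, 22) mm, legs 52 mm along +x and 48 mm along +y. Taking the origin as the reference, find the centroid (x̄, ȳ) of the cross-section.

Part | A | x̄ᵢ | ȳᵢ | A·x̄ᵢ | A·ȳᵢ
vertical leg | 2200.00 | 11.00 | 50.00 | 24200.00 | 110000.00
horizontal leg | 3960.00 | 112.00 | 11.00 | 443520.00 | 43560.00
gusset | 1248.00 | 39.33 | 38.00 | 49088.00 | 47424.00
Σ | 7408.00 |  |  | 516808.00 | 200984.00
x̄ = 516808.00 / 7408.00 = 69.76 mm
ȳ = 200984.00 / 7408.00 = 27.13 mm

x̄ = 69.76 mm, ȳ = 27.13 mm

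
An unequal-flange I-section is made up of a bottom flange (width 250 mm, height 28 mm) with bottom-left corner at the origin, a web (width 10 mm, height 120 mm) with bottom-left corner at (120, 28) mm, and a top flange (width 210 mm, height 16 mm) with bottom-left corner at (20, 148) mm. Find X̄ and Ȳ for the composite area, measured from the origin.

X̄ = 125.00 mm, Ȳ = 62.96 mm

bottom flange: A = 250 × 28 = 7000.00, centroid at (125.00, 14.00).
web: A = 10 × 120 = 1200.00, centroid at (125.00, 88.00).
top flange: A = 210 × 16 = 3360.00, centroid at (125.00, 156.00).
ΣA = 11560.00 mm²
ΣAX̄ = (7000.00)(125.00) + (1200.00)(125.00) + (3360.00)(125.00) = 1445000.00 mm³
ΣAȲ = (7000.00)(14.00) + (1200.00)(88.00) + (3360.00)(156.00) = 727760.00 mm³
X̄ = 1445000.00 / 11560.00 = 125.00 mm
Ȳ = 727760.00 / 11560.00 = 62.96 mm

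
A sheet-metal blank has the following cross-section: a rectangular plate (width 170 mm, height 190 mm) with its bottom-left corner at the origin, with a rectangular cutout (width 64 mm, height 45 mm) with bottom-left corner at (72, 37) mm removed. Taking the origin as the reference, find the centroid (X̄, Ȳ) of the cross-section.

plate: A = 170 × 190 = 32300.00, centroid at (85.00, 95.00).
hole: A = −(64 × 45) = -2880.00, centroid at (104.00, 59.50).
ΣA = 29420.00 mm², ΣAX̄ = 2445980.00 mm³, ΣAȲ = 2897140.00 mm³.
X̄ = 2445980.00/29420.00 = 83.14 mm; Ȳ = 2897140.00/29420.00 = 98.48 mm.

X̄ = 83.14 mm, Ȳ = 98.48 mm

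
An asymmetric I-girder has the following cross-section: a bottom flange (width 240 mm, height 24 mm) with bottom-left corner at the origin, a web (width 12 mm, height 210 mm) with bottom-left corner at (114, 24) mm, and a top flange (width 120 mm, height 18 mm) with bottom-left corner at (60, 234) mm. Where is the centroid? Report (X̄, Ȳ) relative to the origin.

X̄ = 120.00 mm, Ȳ = 88.03 mm

Part | A | x̄ᵢ | ȳᵢ | A·x̄ᵢ | A·ȳᵢ
bottom flange | 5760.00 | 120.00 | 12.00 | 691200.00 | 69120.00
web | 2520.00 | 120.00 | 129.00 | 302400.00 | 325080.00
top flange | 2160.00 | 120.00 | 243.00 | 259200.00 | 524880.00
Σ | 10440.00 |  |  | 1252800.00 | 919080.00
X̄ = 1252800.00 / 10440.00 = 120.00 mm
Ȳ = 919080.00 / 10440.00 = 88.03 mm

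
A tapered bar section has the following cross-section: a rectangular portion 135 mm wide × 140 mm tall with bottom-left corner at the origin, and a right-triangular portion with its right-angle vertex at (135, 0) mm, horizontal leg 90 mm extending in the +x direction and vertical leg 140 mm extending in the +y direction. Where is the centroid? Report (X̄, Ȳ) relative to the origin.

rectangular portion: A = 135 × 140 = 18900.00, centroid at (67.50, 70.00).
triangular portion: A = ½·90·140 = 6300.00, centroid at (165.00, 46.67).
ΣA = 25200.00 mm², ΣAX̄ = 2315250.00 mm³, ΣAȲ = 1617000.00 mm³.
X̄ = 2315250.00/25200.00 = 91.88 mm; Ȳ = 1617000.00/25200.00 = 64.17 mm.

X̄ = 91.88 mm, Ȳ = 64.17 mm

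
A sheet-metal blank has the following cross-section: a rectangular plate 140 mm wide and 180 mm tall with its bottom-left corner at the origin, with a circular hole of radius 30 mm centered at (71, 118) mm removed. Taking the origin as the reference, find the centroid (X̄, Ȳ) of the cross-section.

plate: A = 140 × 180 = 25200.00, centroid at (70.00, 90.00).
hole: A = −π·30² = -2827.43, centroid at (71.00, 118.00).
ΣA = 22372.57 mm²
ΣAX̄ = (25200.00)(70.00) + (-2827.43)(71.00) = 1563252.23 mm³
ΣAȲ = (25200.00)(90.00) + (-2827.43)(118.00) = 1934362.86 mm³
X̄ = 1563252.23 / 22372.57 = 69.87 mm
Ȳ = 1934362.86 / 22372.57 = 86.46 mm

X̄ = 69.87 mm, Ȳ = 86.46 mm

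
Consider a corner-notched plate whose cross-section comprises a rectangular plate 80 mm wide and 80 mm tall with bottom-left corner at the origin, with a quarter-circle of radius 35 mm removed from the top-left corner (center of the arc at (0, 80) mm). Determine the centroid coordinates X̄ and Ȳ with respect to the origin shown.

X̄ = 44.45 mm, Ȳ = 35.55 mm

plate: A = 80 × 80 = 6400.00, centroid at (40.00, 40.00).
removed quarter-circle: A = −¼π·35² = -962.11, centroid at (14.85, 65.15).
ΣA = 5437.89 mm²
ΣAX̄ = (6400.00)(40.00) + (-962.11)(14.85) = 241708.33 mm³
ΣAȲ = (6400.00)(40.00) + (-962.11)(65.15) = 193322.65 mm³
X̄ = 241708.33 / 5437.89 = 44.45 mm
Ȳ = 193322.65 / 5437.89 = 35.55 mm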